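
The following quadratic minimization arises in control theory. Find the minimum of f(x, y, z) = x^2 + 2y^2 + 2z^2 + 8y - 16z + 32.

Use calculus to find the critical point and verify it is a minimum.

f(x,y,z) = x^2 + 2y^2 + 2z^2 + 8y - 16z + 32
df/dx = 2x + (0) = 0 => x = 0
df/dy = 4y + (8) = 0 => y = -2
df/dz = 4z + (-16) = 0 => z = 4
f(0,-2,4) = 1*(0)^2 + 2*(-2)^2 + 2*(4)^2 + 8*(-2) + -16*(4) + 32 = -8
Hessian is diagonal with entries 2, 4, 4 > 0, confirmed minimum.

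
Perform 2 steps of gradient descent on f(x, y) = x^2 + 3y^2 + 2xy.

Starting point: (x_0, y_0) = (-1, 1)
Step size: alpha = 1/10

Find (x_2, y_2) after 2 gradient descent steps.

f(x,y) = x^2 + 3y^2 + 2xy
grad_x = 2x + 2y, grad_y = 6y + 2x
Step 1: grad = (0, 4), (-1, 3/5)
Step 2: grad = (-4/5, 8/5), (-23/25, 11/25)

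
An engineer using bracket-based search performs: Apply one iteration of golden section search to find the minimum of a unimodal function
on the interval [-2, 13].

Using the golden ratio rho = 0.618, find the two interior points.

Golden section search on [-2, 13].
Golden ratio rho = 0.618 (approx).
Interior points:
  x_1 = -2 + (1-0.618)*15 = 3.7300
  x_2 = -2 + 0.618*15 = 7.2700
Compare f(x_1) and f(x_2) to determine which subinterval to keep.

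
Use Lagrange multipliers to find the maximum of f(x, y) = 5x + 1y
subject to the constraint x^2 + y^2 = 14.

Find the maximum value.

Set up Lagrange conditions: grad f = lambda * grad g
  5 = 2*lambda*x
  1 = 2*lambda*y
From these: x/y = 5/1, so x = 5t, y = 1t for some t.
Substitute into constraint: (5t)^2 + (1t)^2 = 14
  t^2 * 26 = 14
  t = sqrt(14/26)
Maximum = 5*x + 1*y = (5^2 + 1^2)*t = 26 * sqrt(14/26) = sqrt(364)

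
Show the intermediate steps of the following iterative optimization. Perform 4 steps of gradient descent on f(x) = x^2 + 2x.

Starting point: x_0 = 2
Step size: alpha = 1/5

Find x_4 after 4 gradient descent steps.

f(x) = x^2 + 2x, f'(x) = 2x + (2)
Step 1: f'(2) = 6, x_1 = 2 - 1/5 * 6 = 4/5
Step 2: f'(4/5) = 18/5, x_2 = 4/5 - 1/5 * 18/5 = 2/25
Step 3: f'(2/25) = 54/25, x_3 = 2/25 - 1/5 * 54/25 = -44/125
Step 4: f'(-44/125) = 162/125, x_4 = -44/125 - 1/5 * 162/125 = -382/625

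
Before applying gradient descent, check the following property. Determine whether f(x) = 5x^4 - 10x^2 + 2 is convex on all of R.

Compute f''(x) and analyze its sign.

f(x) = 5x^4 - 10x^2 + 2
f'(x) = 20x^3 + -20x
f''(x) = 60x^2 + -20
f''(0) = -20 < 0, so not convex near x = 0
Therefore, f is not globally convex on R.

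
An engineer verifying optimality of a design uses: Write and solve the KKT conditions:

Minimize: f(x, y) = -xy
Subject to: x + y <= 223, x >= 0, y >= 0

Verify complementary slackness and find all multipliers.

Problem: min -xy s.t. x + y <= 223 (multiplier lambda), x >= 0 (mu_x), y >= 0 (mu_y)
KKT stationarity: -y + lambda - mu_x = 0, -x + lambda - mu_y = 0, with lambda, mu_x, mu_y >= 0
Complementary slackness: lambda*(x + y - 223) = 0, mu_x*x = 0, mu_y*y = 0
If lambda = 0: y = -mu_x <= 0 and x = -mu_y <= 0 force x = y = 0 with f = 0; but x = y = 223/2 is feasible with f = -49729/4 < 0, so this is not the minimum. Hence lambda > 0 and x + y = 223.
Try x > 0, y > 0 (so mu_x = mu_y = 0): y = lambda, x = lambda => x = y = lambda
x + y = 223 => 2*lambda = 223 => lambda = 223/2
x* = y* = 223/2 > 0, consistent with mu_x = mu_y = 0.
(Any feasible point with x = 0 or y = 0 has f = 0 > -49729/4, so the minimum is not on those boundaries.)
min(-xy) = -49729/4 (i.e. max xy = 49729/4)
Multipliers: lambda = 223/2, mu_x = 0, mu_y = 0
Complementary slackness: lambda*(x + y - 223) = 223/2*(223/2 + 223/2 - 223) = 0, mu_x*x = 0*223/2 = 0, mu_y*y = 0*223/2 = 0. Satisfied.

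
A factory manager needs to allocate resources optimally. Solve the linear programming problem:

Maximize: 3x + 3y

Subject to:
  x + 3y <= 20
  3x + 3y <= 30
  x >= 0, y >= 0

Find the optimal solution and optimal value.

Feasible vertices: (0, 0), (0, 20/3), (5, 5), (10, 0)
Objective 3x + 3y at each:
  (0, 0): 0
  (0, 20/3): 20
  (5, 5): 30
  (10, 0): 30
Maximum is 30 at (5, 5).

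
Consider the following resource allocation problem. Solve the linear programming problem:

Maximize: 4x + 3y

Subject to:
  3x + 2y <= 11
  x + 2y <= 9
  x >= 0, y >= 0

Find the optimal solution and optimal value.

Feasible vertices: (0, 0), (0, 9/2), (1, 4), (11/3, 0)
Objective 4x + 3y at each:
  (0, 0): 0
  (0, 9/2): 27/2
  (1, 4): 16
  (11/3, 0): 44/3
Maximum is 16 at (1, 4).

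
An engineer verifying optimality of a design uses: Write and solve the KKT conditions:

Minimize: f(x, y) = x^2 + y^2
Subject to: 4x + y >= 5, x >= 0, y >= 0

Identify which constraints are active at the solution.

KKT conditions for min x^2 + y^2 s.t. 4x + 1y >= 5, x >= 0, y >= 0:
Stationarity: 2x = mu*4 + mu_x, 2y = mu*1 + mu_y, with mu, mu_x, mu_y >= 0
Complementary slackness: mu*(4x + y - 5) = 0, mu_x*x = 0, mu_y*y = 0
(0, 0) is infeasible (4*0 + 1*0 < 5), so if mu = 0 stationarity would force x = mu_x/2 >= 0, y = mu_y/2 >= 0 with mu_x*x = mu_y*y = 0, i.e. x = y = 0: contradiction. Hence mu > 0 and 4x + y = 5 is active.
Try x > 0, y > 0 (so mu_x = mu_y = 0): x = 4*mu/2, y = 1*mu/2
Substitute: 4*(4*mu/2) + 1*(1*mu/2) = 5
  mu*17/2 = 5 => mu = 10/17
x* = 20/17 > 0, y* = 5/17 > 0, consistent with mu_x = mu_y = 0.
f is convex and the constraints are linear, so this KKT point is the global minimum.
f* = 25/17
Active constraints: 4x + y >= 5 (holds with equality, mu = 10/17 > 0); x >= 0 and y >= 0 are inactive (mu_x = mu_y = 0).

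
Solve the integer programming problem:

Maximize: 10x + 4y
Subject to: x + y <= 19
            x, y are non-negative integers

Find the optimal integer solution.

Objective: 10x + 4y, constraint: x + y <= 19
Coefficient of x is 10 >= coefficient of y is 4, so allocate the entire budget to x.
Optimal: x = 19, y = 0, value = 190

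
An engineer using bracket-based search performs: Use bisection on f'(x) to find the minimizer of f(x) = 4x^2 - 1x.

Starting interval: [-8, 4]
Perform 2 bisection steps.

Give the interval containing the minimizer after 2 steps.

Finding critical point of f(x) = 4x^2 - 1x using bisection on f'(x) = 8x + -1.
f'(x) = 0 when x = 1/8.
Starting interval: [-8, 4]
Step 1: mid = -2, f'(mid) = -17, new interval = [-2, 4]
Step 2: mid = 1, f'(mid) = 7, new interval = [-2, 1]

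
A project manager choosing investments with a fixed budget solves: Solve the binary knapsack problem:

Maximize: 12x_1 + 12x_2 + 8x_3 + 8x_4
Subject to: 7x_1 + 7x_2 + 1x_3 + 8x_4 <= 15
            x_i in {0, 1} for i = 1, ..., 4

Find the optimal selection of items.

Items: item 1 (v=12, w=7), item 2 (v=12, w=7), item 3 (v=8, w=1), item 4 (v=8, w=8)
Capacity: 15
Checking all 16 subsets (w = total weight, v = total value):
  {}: w = 0, v = 0
  {1}: w = 7, v = 12
  {2}: w = 7, v = 12
  {3}: w = 1, v = 8
  {4}: w = 8, v = 8
  {1, 2}: w = 14, v = 24
  {1, 3}: w = 8, v = 20
  {1, 4}: w = 15, v = 20
  {2, 3}: w = 8, v = 20
  {2, 4}: w = 15, v = 20
  {3, 4}: w = 9, v = 16
  {1, 2, 3}: w = 15, v = 32
  {1, 2, 4}: w = 22 > 15, infeasible
  {1, 3, 4}: w = 16 > 15, infeasible
  {2, 3, 4}: w = 16 > 15, infeasible
  {1, 2, 3, 4}: w = 23 > 15, infeasible
Best feasible subset: items [1, 2, 3]
Total weight: 15 <= 15, total value: 32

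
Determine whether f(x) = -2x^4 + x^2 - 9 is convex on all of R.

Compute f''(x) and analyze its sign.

f(x) = -2x^4 + x^2 - 9
f'(x) = -8x^3 + 2x
f''(x) = -24x^2 + 2
f''(x) = -24x^2 + 2 -> -inf as |x| -> inf
Therefore, f is not globally convex on R.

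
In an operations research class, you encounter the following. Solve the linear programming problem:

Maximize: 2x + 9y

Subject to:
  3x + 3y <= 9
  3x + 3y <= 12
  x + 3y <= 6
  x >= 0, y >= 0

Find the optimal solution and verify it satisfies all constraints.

Feasible vertices: (0, 0), (0, 2), (3/2, 3/2), (3, 0)
Objective 2x + 9y at each vertex:
  (0, 0): 0
  (0, 2): 18
  (3/2, 3/2): 33/2
  (3, 0): 6
Maximum is 18 at (0, 2).
Verify constraints at (x, y) = (0, 2):
  3*0 + 3*2 = 6 <= 9
  3*0 + 3*2 = 6 <= 12
  1*0 + 3*2 = 6 <= 6 (active)
  x = 0 >= 0, y = 2 >= 0. All constraints satisfied.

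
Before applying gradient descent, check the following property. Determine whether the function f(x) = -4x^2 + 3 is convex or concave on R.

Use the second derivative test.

f(x) = -4x^2 + 3
f'(x) = -8x + 0
f''(x) = -8
Since f''(x) = -8 < 0 for all x, f is concave on R.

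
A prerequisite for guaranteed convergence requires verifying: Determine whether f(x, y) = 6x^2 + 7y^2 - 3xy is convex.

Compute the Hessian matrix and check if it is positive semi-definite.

f(x,y) = 6x^2 + 7y^2 - 3xy
Hessian H = [[12, -3], [-3, 14]]
trace(H) = 26, det(H) = 159
Eigenvalues: (26 +/- sqrt(40)) / 2 = 16.16, 9.838
Since both eigenvalues > 0, f is convex.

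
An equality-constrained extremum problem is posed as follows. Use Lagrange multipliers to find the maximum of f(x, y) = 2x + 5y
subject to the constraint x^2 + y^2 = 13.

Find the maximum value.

Set up Lagrange conditions: grad f = lambda * grad g
  2 = 2*lambda*x
  5 = 2*lambda*y
From these: x/y = 2/5, so x = 2t, y = 5t for some t.
Substitute into constraint: (2t)^2 + (5t)^2 = 13
  t^2 * 29 = 13
  t = sqrt(13/29)
Maximum = 2*x + 5*y = (2^2 + 5^2)*t = 29 * sqrt(13/29) = sqrt(377)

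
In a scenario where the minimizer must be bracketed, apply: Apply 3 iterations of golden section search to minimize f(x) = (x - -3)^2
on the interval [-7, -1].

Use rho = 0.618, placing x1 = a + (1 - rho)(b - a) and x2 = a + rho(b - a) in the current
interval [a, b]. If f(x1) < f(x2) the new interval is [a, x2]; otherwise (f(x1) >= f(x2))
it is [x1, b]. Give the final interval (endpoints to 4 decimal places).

Golden section search for min of f(x) = (x - -3)^2 on [-7, -1].
Each step: x1 = a + (1 - rho)(b - a), x2 = a + rho(b - a); if f(x1) < f(x2) keep [a, x2], otherwise keep [x1, b].
Step 1: [-7.0000, -1.0000], x1=-4.7080 (f=2.9173), x2=-3.2920 (f=0.0853); f(x1) > f(x2) => keep [-4.7080, -1.0000]
Step 2: [-4.7080, -1.0000], x1=-3.2915 (f=0.0850), x2=-2.4165 (f=0.3405); f(x1) < f(x2) => keep [-4.7080, -2.4165]
Step 3: [-4.7080, -2.4165], x1=-3.8326 (f=0.6933), x2=-3.2918 (f=0.0852); f(x1) > f(x2) => keep [-3.8326, -2.4165]
Final interval: [-3.8326, -2.4165]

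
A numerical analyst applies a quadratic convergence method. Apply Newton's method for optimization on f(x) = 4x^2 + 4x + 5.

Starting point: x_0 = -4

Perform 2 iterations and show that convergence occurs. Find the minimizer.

f(x) = 4x^2 + 4x + 5, f'(x) = 8x + (4), f''(x) = 8
Step 1: f'(-4) = -28, x_1 = -4 - -28/8 = -1/2
Step 2: f'(-1/2) = 0, x_2 = -1/2 (converged)
Newton's method converges in 1 step for quadratics.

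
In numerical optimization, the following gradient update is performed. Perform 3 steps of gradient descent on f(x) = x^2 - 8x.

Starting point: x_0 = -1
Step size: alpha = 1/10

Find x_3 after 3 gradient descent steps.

f(x) = x^2 - 8x, f'(x) = 2x + (-8)
Step 1: f'(-1) = -10, x_1 = -1 - 1/10 * -10 = 0
Step 2: f'(0) = -8, x_2 = 0 - 1/10 * -8 = 4/5
Step 3: f'(4/5) = -32/5, x_3 = 4/5 - 1/10 * -32/5 = 36/25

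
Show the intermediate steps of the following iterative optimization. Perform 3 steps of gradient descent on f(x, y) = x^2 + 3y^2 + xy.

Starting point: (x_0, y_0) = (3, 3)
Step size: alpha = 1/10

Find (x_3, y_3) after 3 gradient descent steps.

f(x,y) = x^2 + 3y^2 + xy
grad_x = 2x + 1y, grad_y = 6y + 1x
Step 1: grad = (9, 21), (21/10, 9/10)
Step 2: grad = (51/10, 15/2), (159/100, 3/20)
Step 3: grad = (333/100, 249/100), (1257/1000, -99/1000)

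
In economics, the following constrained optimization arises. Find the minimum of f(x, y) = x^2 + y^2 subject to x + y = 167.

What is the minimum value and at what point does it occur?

Substitute y = 167 - x into f(x,y) = x^2 + y^2:
g(x) = x^2 + (167 - x)^2 = 2x^2 - 334x + 27889
g'(x) = 4x - 334 = 0  =>  x = 167/2
y = 167 - 167/2 = 167/2
Minimum value = (167/2)^2 + (167/2)^2 = 27889/2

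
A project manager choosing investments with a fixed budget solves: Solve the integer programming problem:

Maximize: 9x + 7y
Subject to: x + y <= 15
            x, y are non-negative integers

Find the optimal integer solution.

Objective: 9x + 7y, constraint: x + y <= 15
Coefficient of x is 9 >= coefficient of y is 7, so allocate the entire budget to x.
Optimal: x = 15, y = 0, value = 135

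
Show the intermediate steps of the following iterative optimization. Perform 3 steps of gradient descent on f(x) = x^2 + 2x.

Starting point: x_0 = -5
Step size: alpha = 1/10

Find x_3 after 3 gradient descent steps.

f(x) = x^2 + 2x, f'(x) = 2x + (2)
Step 1: f'(-5) = -8, x_1 = -5 - 1/10 * -8 = -21/5
Step 2: f'(-21/5) = -32/5, x_2 = -21/5 - 1/10 * -32/5 = -89/25
Step 3: f'(-89/25) = -128/25, x_3 = -89/25 - 1/10 * -128/25 = -381/125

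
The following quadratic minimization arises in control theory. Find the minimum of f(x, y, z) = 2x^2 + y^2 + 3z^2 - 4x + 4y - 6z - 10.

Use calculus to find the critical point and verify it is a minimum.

f(x,y,z) = 2x^2 + y^2 + 3z^2 - 4x + 4y - 6z - 10
df/dx = 4x + (-4) = 0 => x = 1
df/dy = 2y + (4) = 0 => y = -2
df/dz = 6z + (-6) = 0 => z = 1
f(1,-2,1) = 2*(1)^2 + 1*(-2)^2 + 3*(1)^2 + -4*(1) + 4*(-2) + -6*(1) + -10 = -19
Hessian is diagonal with entries 4, 2, 6 > 0, confirmed minimum.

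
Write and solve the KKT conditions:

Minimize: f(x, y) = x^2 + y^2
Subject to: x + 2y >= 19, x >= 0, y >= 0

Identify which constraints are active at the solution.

KKT conditions for min x^2 + y^2 s.t. 1x + 2y >= 19, x >= 0, y >= 0:
Stationarity: 2x = mu*1 + mu_x, 2y = mu*2 + mu_y, with mu, mu_x, mu_y >= 0
Complementary slackness: mu*(x + 2y - 19) = 0, mu_x*x = 0, mu_y*y = 0
(0, 0) is infeasible (1*0 + 2*0 < 19), so if mu = 0 stationarity would force x = mu_x/2 >= 0, y = mu_y/2 >= 0 with mu_x*x = mu_y*y = 0, i.e. x = y = 0: contradiction. Hence mu > 0 and x + 2y = 19 is active.
Try x > 0, y > 0 (so mu_x = mu_y = 0): x = 1*mu/2, y = 2*mu/2
Substitute: 1*(1*mu/2) + 2*(2*mu/2) = 19
  mu*5/2 = 19 => mu = 38/5
x* = 19/5 > 0, y* = 38/5 > 0, consistent with mu_x = mu_y = 0.
f is convex and the constraints are linear, so this KKT point is the global minimum.
f* = 361/5
Active constraints: x + 2y >= 19 (holds with equality, mu = 38/5 > 0); x >= 0 and y >= 0 are inactive (mu_x = mu_y = 0).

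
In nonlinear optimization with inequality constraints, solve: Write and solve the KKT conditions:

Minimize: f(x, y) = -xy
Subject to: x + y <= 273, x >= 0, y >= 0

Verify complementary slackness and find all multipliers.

Problem: min -xy s.t. x + y <= 273 (multiplier lambda), x >= 0 (mu_x), y >= 0 (mu_y)
KKT stationarity: -y + lambda - mu_x = 0, -x + lambda - mu_y = 0, with lambda, mu_x, mu_y >= 0
Complementary slackness: lambda*(x + y - 273) = 0, mu_x*x = 0, mu_y*y = 0
If lambda = 0: y = -mu_x <= 0 and x = -mu_y <= 0 force x = y = 0 with f = 0; but x = y = 273/2 is feasible with f = -74529/4 < 0, so this is not the minimum. Hence lambda > 0 and x + y = 273.
Try x > 0, y > 0 (so mu_x = mu_y = 0): y = lambda, x = lambda => x = y = lambda
x + y = 273 => 2*lambda = 273 => lambda = 273/2
x* = y* = 273/2 > 0, consistent with mu_x = mu_y = 0.
(Any feasible point with x = 0 or y = 0 has f = 0 > -74529/4, so the minimum is not on those boundaries.)
min(-xy) = -74529/4 (i.e. max xy = 74529/4)
Multipliers: lambda = 273/2, mu_x = 0, mu_y = 0
Complementary slackness: lambda*(x + y - 273) = 273/2*(273/2 + 273/2 - 273) = 0, mu_x*x = 0*273/2 = 0, mu_y*y = 0*273/2 = 0. Satisfied.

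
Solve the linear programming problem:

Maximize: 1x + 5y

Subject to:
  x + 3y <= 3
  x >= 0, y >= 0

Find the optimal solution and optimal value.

The feasible region has vertices at [(0, 0), (3, 0), (0, 1)].
Checking objective 1x + 5y at each vertex:
  (0, 0): 1*0 + 5*0 = 0
  (3, 0): 1*3 + 5*0 = 3
  (0, 1): 1*0 + 5*1 = 5
Maximum is 5 at (0, 1).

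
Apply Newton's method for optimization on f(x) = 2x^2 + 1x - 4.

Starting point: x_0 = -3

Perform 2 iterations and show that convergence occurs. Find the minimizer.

f(x) = 2x^2 + 1x - 4, f'(x) = 4x + (1), f''(x) = 4
Step 1: f'(-3) = -11, x_1 = -3 - -11/4 = -1/4
Step 2: f'(-1/4) = 0, x_2 = -1/4 (converged)
Newton's method converges in 1 step for quadratics.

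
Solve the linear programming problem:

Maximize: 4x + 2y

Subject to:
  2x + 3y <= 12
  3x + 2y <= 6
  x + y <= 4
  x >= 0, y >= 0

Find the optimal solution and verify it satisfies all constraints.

Feasible vertices: (0, 0), (0, 3), (2, 0)
Objective 4x + 2y at each vertex:
  (0, 0): 0
  (0, 3): 6
  (2, 0): 8
Maximum is 8 at (2, 0).
Verify constraints at (x, y) = (2, 0):
  2*2 + 3*0 = 4 <= 12
  3*2 + 2*0 = 6 <= 6 (active)
  1*2 + 1*0 = 2 <= 4
  x = 2 >= 0, y = 0 >= 0. All constraints satisfied.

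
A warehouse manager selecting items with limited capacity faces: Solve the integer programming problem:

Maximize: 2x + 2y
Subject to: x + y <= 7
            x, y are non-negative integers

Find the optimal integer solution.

Objective: 2x + 2y, constraint: x + y <= 7
Coefficient of x is 2 >= coefficient of y is 2, so allocate the entire budget to x.
Optimal: x = 7, y = 0, value = 14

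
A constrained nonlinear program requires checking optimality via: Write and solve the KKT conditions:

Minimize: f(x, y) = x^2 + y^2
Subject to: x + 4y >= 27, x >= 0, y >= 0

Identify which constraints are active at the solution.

KKT conditions for min x^2 + y^2 s.t. 1x + 4y >= 27, x >= 0, y >= 0:
Stationarity: 2x = mu*1 + mu_x, 2y = mu*4 + mu_y, with mu, mu_x, mu_y >= 0
Complementary slackness: mu*(x + 4y - 27) = 0, mu_x*x = 0, mu_y*y = 0
(0, 0) is infeasible (1*0 + 4*0 < 27), so if mu = 0 stationarity would force x = mu_x/2 >= 0, y = mu_y/2 >= 0 with mu_x*x = mu_y*y = 0, i.e. x = y = 0: contradiction. Hence mu > 0 and x + 4y = 27 is active.
Try x > 0, y > 0 (so mu_x = mu_y = 0): x = 1*mu/2, y = 4*mu/2
Substitute: 1*(1*mu/2) + 4*(4*mu/2) = 27
  mu*17/2 = 27 => mu = 54/17
x* = 27/17 > 0, y* = 108/17 > 0, consistent with mu_x = mu_y = 0.
f is convex and the constraints are linear, so this KKT point is the global minimum.
f* = 729/17
Active constraints: x + 4y >= 27 (holds with equality, mu = 54/17 > 0); x >= 0 and y >= 0 are inactive (mu_x = mu_y = 0).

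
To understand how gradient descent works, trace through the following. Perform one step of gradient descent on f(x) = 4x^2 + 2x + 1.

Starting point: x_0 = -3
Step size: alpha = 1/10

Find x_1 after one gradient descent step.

f(x) = 4x^2 + 2x + 1
f'(x) = 8x + 2
f'(-3) = 8*-3 + (2) = -22
x_1 = x_0 - alpha * f'(x_0) = -3 - 1/10 * -22 = -4/5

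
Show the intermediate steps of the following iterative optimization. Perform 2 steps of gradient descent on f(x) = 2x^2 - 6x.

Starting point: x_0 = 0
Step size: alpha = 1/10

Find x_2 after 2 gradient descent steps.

f(x) = 2x^2 - 6x, f'(x) = 4x + (-6)
Step 1: f'(0) = -6, x_1 = 0 - 1/10 * -6 = 3/5
Step 2: f'(3/5) = -18/5, x_2 = 3/5 - 1/10 * -18/5 = 24/25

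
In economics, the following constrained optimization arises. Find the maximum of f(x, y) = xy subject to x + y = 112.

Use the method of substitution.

Substitute y = 112 - x into f(x,y) = xy:
g(x) = x(112 - x) = 112x - x^2
g'(x) = 112 - 2x = 0  =>  x = 56
y = 112 - 56 = 56
Maximum value = 56 * 56 = 3136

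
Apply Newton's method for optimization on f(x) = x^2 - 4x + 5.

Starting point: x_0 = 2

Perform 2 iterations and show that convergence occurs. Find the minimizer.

f(x) = x^2 - 4x + 5, f'(x) = 2x + (-4), f''(x) = 2
Step 1: f'(2) = 0, x_1 = 2 - 0/2 = 2
Step 2: f'(2) = 0, x_2 = 2 (converged)
Newton's method converges in 1 step for quadratics.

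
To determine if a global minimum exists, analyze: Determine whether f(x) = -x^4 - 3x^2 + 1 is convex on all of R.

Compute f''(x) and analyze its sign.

f(x) = -x^4 - 3x^2 + 1
f'(x) = -4x^3 + -6x
f''(x) = -12x^2 + -6
f''(x) = -12x^2 + -6 <= -6 < 0 for all x
Therefore, f is concave on R.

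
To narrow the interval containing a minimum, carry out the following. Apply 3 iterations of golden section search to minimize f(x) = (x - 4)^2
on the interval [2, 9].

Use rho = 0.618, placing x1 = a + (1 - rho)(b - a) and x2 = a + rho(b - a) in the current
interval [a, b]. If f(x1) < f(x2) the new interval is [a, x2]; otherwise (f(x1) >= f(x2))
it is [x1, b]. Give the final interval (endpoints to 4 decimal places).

Golden section search for min of f(x) = (x - 4)^2 on [2, 9].
Each step: x1 = a + (1 - rho)(b - a), x2 = a + rho(b - a); if f(x1) < f(x2) keep [a, x2], otherwise keep [x1, b].
Step 1: [2.0000, 9.0000], x1=4.6740 (f=0.4543), x2=6.3260 (f=5.4103); f(x1) < f(x2) => keep [2.0000, 6.3260]
Step 2: [2.0000, 6.3260], x1=3.6525 (f=0.1207), x2=4.6735 (f=0.4536); f(x1) < f(x2) => keep [2.0000, 4.6735]
Step 3: [2.0000, 4.6735], x1=3.0213 (f=0.9579), x2=3.6522 (f=0.1210); f(x1) > f(x2) => keep [3.0213, 4.6735]
Final interval: [3.0213, 4.6735]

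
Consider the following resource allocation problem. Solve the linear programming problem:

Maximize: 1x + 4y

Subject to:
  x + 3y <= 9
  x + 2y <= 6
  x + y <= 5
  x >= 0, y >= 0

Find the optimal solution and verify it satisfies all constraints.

Feasible vertices: (0, 0), (0, 3), (4, 1), (5, 0)
Objective 1x + 4y at each vertex:
  (0, 0): 0
  (0, 3): 12
  (4, 1): 8
  (5, 0): 5
Maximum is 12 at (0, 3).
Verify constraints at (x, y) = (0, 3):
  1*0 + 3*3 = 9 <= 9 (active)
  1*0 + 2*3 = 6 <= 6 (active)
  1*0 + 1*3 = 3 <= 5
  x = 0 >= 0, y = 3 >= 0. All constraints satisfied.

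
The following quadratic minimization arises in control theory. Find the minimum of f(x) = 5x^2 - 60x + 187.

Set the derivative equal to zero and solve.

f(x) = 5x^2 - 60x + 187
f'(x) = 10x + (-60) = 0
x = 60/10 = 6
f(6) = 7
Since f''(x) = 10 > 0, this is a minimum.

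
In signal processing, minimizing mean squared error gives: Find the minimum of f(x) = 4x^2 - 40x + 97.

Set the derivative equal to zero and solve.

f(x) = 4x^2 - 40x + 97
f'(x) = 8x + (-40) = 0
x = 40/8 = 5
f(5) = -3
Since f''(x) = 8 > 0, this is a minimum.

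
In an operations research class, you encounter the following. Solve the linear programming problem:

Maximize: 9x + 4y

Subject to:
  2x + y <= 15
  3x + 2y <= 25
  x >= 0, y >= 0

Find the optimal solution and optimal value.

Feasible vertices: (0, 0), (0, 25/2), (5, 5), (15/2, 0)
Objective 9x + 4y at each:
  (0, 0): 0
  (0, 25/2): 50
  (5, 5): 65
  (15/2, 0): 135/2
Maximum is 135/2 at (15/2, 0).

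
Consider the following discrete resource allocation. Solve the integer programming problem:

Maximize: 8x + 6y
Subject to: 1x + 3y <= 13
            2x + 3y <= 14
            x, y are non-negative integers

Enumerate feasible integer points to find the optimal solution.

Constraint 1: 1x + 3y <= 13
Constraint 2: 2x + 3y <= 14
Feasible x range (need y >= 0): 0 <= x <= min(13/1, 14/2) => x in {0, ..., 7}.
Enumerate feasible integer points row by row (the coefficient of y is 6 > 0, so for each x the largest feasible y gives the best value):
  x = 0: y <= min((13 - 1*0)/3, (14 - 2*0)/3) => y in {0, ..., 4}; best 8*0 + 6*4 = 24
  x = 1: y <= min((13 - 1*1)/3, (14 - 2*1)/3) => y in {0, ..., 4}; best 8*1 + 6*4 = 32
  x = 2: y <= min((13 - 1*2)/3, (14 - 2*2)/3) => y in {0, ..., 3}; best 8*2 + 6*3 = 34
  x = 3: y <= min((13 - 1*3)/3, (14 - 2*3)/3) => y in {0, ..., 2}; best 8*3 + 6*2 = 36
  x = 4: y <= min((13 - 1*4)/3, (14 - 2*4)/3) => y in {0, ..., 2}; best 8*4 + 6*2 = 44
  x = 5: y <= min((13 - 1*5)/3, (14 - 2*5)/3) => y in {0, ..., 1}; best 8*5 + 6*1 = 46
  x = 6: y <= min((13 - 1*6)/3, (14 - 2*6)/3) => y in {0}; best 8*6 + 6*0 = 48
  x = 7: y <= min((13 - 1*7)/3, (14 - 2*7)/3) => y in {0}; best 8*7 + 6*0 = 56
The maximum 8x + 6y = 56 is achieved at x = 7, y = 0.
Check: 1*7 + 3*0 = 7 <= 13 and 2*7 + 3*0 = 14 <= 14.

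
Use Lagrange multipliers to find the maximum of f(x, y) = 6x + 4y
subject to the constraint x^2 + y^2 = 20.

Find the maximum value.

Set up Lagrange conditions: grad f = lambda * grad g
  6 = 2*lambda*x
  4 = 2*lambda*y
From these: x/y = 6/4, so x = 6t, y = 4t for some t.
Substitute into constraint: (6t)^2 + (4t)^2 = 20
  t^2 * 52 = 20
  t = sqrt(20/52)
Maximum = 6*x + 4*y = (6^2 + 4^2)*t = 52 * sqrt(20/52) = sqrt(1040)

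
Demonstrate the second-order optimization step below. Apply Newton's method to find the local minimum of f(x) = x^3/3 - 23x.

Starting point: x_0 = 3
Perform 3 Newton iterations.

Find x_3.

f(x) = x^3/3 - 23x
f'(x) = x^2 - 23, f''(x) = 2x
Newton update: x_{n+1} = x_n - (x_n^2 - 23)/(2*x_n)
Step 1: x_0 = 3, f'=-14, f''=6, x_1 = 16/3
Step 2: x_1 = 16/3, f'=49/9, f''=32/3, x_2 = 463/96
Step 3: x_2 = 463/96, f'=2401/9216, f''=463/48, x_3 = 426337/88896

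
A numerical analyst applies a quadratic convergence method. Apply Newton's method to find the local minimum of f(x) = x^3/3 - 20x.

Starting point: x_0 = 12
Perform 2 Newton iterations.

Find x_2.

f(x) = x^3/3 - 20x
f'(x) = x^2 - 20, f''(x) = 2x
Newton update: x_{n+1} = x_n - (x_n^2 - 20)/(2*x_n)
Step 1: x_0 = 12, f'=124, f''=24, x_1 = 41/6
Step 2: x_1 = 41/6, f'=961/36, f''=41/3, x_2 = 2401/492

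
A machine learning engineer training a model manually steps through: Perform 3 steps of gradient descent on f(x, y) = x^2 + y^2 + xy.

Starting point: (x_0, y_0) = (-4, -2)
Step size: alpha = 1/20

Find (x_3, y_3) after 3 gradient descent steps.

f(x,y) = x^2 + y^2 + xy
grad_x = 2x + 1y, grad_y = 2y + 1x
Step 1: grad = (-10, -8), (-7/2, -8/5)
Step 2: grad = (-43/5, -67/10), (-307/100, -253/200)
Step 3: grad = (-1481/200, -28/5), (-10799/4000, -197/200)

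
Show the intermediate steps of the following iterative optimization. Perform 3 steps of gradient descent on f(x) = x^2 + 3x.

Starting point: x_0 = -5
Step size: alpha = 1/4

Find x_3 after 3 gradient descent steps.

f(x) = x^2 + 3x, f'(x) = 2x + (3)
Step 1: f'(-5) = -7, x_1 = -5 - 1/4 * -7 = -13/4
Step 2: f'(-13/4) = -7/2, x_2 = -13/4 - 1/4 * -7/2 = -19/8
Step 3: f'(-19/8) = -7/4, x_3 = -19/8 - 1/4 * -7/4 = -31/16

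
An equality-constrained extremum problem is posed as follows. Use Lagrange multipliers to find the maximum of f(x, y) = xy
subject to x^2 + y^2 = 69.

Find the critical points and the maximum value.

Lagrange conditions: y = 2*lambda*x and x = 2*lambda*y
If x = 0 then y = 0, violating the constraint, so x, y != 0.
Dividing: y/x = x/y => x^2 = y^2 => y = x or y = -x
Constraint: 2x^2 = 69 => x^2 = 69/2 => x = +/-sqrt(69/2)
Critical points: (sqrt(69/2), sqrt(69/2)), (-sqrt(69/2), -sqrt(69/2)), (sqrt(69/2), -sqrt(69/2)), (-sqrt(69/2), sqrt(69/2))
  y = x:  xy = x^2 = 69/2  at (sqrt(69/2), sqrt(69/2)) and (-sqrt(69/2), -sqrt(69/2))
  y = -x: xy = -x^2 = -69/2 at (sqrt(69/2), -sqrt(69/2)) and (-sqrt(69/2), sqrt(69/2))
Maximum xy = 69/2 at (sqrt(69/2), sqrt(69/2)) and (-sqrt(69/2), -sqrt(69/2))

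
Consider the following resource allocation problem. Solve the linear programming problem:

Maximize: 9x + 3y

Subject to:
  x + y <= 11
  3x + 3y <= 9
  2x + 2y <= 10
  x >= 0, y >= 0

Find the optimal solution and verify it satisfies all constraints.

Feasible vertices: (0, 0), (0, 3), (3, 0)
Objective 9x + 3y at each vertex:
  (0, 0): 0
  (0, 3): 9
  (3, 0): 27
Maximum is 27 at (3, 0).
Verify constraints at (x, y) = (3, 0):
  1*3 + 1*0 = 3 <= 11
  3*3 + 3*0 = 9 <= 9 (active)
  2*3 + 2*0 = 6 <= 10
  x = 3 >= 0, y = 0 >= 0. All constraints satisfied.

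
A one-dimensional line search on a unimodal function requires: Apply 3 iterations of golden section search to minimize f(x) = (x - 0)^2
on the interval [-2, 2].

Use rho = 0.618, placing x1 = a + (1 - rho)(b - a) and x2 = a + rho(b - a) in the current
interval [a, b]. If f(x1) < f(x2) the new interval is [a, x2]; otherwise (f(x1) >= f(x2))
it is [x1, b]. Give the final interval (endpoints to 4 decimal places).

Golden section search for min of f(x) = (x - 0)^2 on [-2, 2].
Each step: x1 = a + (1 - rho)(b - a), x2 = a + rho(b - a); if f(x1) < f(x2) keep [a, x2], otherwise keep [x1, b].
Step 1: [-2.0000, 2.0000], x1=-0.4720 (f=0.2228), x2=0.4720 (f=0.2228); f(x1) = f(x2) (tie, not '<') => keep [-0.4720, 2.0000]
Step 2: [-0.4720, 2.0000], x1=0.4723 (f=0.2231), x2=1.0557 (f=1.1145); f(x1) < f(x2) => keep [-0.4720, 1.0557]
Step 3: [-0.4720, 1.0557], x1=0.1116 (f=0.0125), x2=0.4721 (f=0.2229); f(x1) < f(x2) => keep [-0.4720, 0.4721]
Final interval: [-0.4720, 0.4721]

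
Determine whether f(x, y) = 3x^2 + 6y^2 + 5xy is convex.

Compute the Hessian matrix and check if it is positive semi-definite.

f(x,y) = 3x^2 + 6y^2 + 5xy
Hessian H = [[6, 5], [5, 12]]
trace(H) = 18, det(H) = 47
Eigenvalues: (18 +/- sqrt(136)) / 2 = 14.83, 3.169
Since both eigenvalues > 0, f is convex.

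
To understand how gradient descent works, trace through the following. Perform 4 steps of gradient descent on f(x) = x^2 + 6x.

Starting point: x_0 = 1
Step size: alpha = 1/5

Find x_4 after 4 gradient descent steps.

f(x) = x^2 + 6x, f'(x) = 2x + (6)
Step 1: f'(1) = 8, x_1 = 1 - 1/5 * 8 = -3/5
Step 2: f'(-3/5) = 24/5, x_2 = -3/5 - 1/5 * 24/5 = -39/25
Step 3: f'(-39/25) = 72/25, x_3 = -39/25 - 1/5 * 72/25 = -267/125
Step 4: f'(-267/125) = 216/125, x_4 = -267/125 - 1/5 * 216/125 = -1551/625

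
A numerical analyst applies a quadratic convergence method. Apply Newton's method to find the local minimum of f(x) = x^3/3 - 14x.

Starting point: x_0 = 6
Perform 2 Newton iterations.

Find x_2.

f(x) = x^3/3 - 14x
f'(x) = x^2 - 14, f''(x) = 2x
Newton update: x_{n+1} = x_n - (x_n^2 - 14)/(2*x_n)
Step 1: x_0 = 6, f'=22, f''=12, x_1 = 25/6
Step 2: x_1 = 25/6, f'=121/36, f''=25/3, x_2 = 1129/300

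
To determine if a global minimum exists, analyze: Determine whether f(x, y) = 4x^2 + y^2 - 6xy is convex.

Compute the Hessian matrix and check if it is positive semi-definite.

f(x,y) = 4x^2 + y^2 - 6xy
Hessian H = [[8, -6], [-6, 2]]
trace(H) = 10, det(H) = -20
Eigenvalues: (10 +/- sqrt(180)) / 2 = 11.71, -1.708
Since not both eigenvalues positive, f is neither convex nor concave.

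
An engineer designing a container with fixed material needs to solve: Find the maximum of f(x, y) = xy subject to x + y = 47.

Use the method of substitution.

Substitute y = 47 - x into f(x,y) = xy:
g(x) = x(47 - x) = 47x - x^2
g'(x) = 47 - 2x = 0  =>  x = 47/2
y = 47 - 47/2 = 47/2
Maximum value = (47/2) * (47/2) = 2209/4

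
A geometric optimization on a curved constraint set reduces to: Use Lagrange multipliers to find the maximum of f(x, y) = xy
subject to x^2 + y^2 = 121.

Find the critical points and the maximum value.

Lagrange conditions: y = 2*lambda*x and x = 2*lambda*y
If x = 0 then y = 0, violating the constraint, so x, y != 0.
Dividing: y/x = x/y => x^2 = y^2 => y = x or y = -x
Constraint: 2x^2 = 121 => x^2 = 121/2 => x = +/-sqrt(121/2)
Critical points: (sqrt(121/2), sqrt(121/2)), (-sqrt(121/2), -sqrt(121/2)), (sqrt(121/2), -sqrt(121/2)), (-sqrt(121/2), sqrt(121/2))
  y = x:  xy = x^2 = 121/2  at (sqrt(121/2), sqrt(121/2)) and (-sqrt(121/2), -sqrt(121/2))
  y = -x: xy = -x^2 = -121/2 at (sqrt(121/2), -sqrt(121/2)) and (-sqrt(121/2), sqrt(121/2))
Maximum xy = 121/2 at (sqrt(121/2), sqrt(121/2)) and (-sqrt(121/2), -sqrt(121/2))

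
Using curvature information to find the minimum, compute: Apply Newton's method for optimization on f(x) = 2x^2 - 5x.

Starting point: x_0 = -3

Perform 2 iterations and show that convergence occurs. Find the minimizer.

f(x) = 2x^2 - 5x, f'(x) = 4x + (-5), f''(x) = 4
Step 1: f'(-3) = -17, x_1 = -3 - -17/4 = 5/4
Step 2: f'(5/4) = 0, x_2 = 5/4 (converged)
Newton's method converges in 1 step for quadratics.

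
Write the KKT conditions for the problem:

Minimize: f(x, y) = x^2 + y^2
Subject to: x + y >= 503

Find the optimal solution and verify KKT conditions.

KKT conditions for min x^2 + y^2 s.t. x + y >= 503:
Stationarity: 2x = mu, 2y = mu
So x = y = mu/2.
Complementary slackness: mu*(x + y - 503) = 0
Primal feasibility: x + y >= 503; dual feasibility: mu >= 0
If mu = 0 then x = y = 0, but 0 + 0 < 503 is infeasible, so the constraint is active.
Constraint active: x + y = 2*(mu/2) = 503 => mu = 503
x = y = 503/2, f = 253009/2
Verify: stationarity 2*(503/2) = 503 = mu; primal 503/2 + 503/2 = 503 >= 503; dual mu = 503 >= 0; complementary slackness 503*(503 - 503) = 0. All KKT conditions hold.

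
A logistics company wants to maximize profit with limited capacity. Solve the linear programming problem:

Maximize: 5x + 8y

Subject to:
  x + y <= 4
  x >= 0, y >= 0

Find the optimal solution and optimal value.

The feasible region has vertices at [(0, 0), (4, 0), (0, 4)].
Checking objective 5x + 8y at each vertex:
  (0, 0): 5*0 + 8*0 = 0
  (4, 0): 5*4 + 8*0 = 20
  (0, 4): 5*0 + 8*4 = 32
Maximum is 32 at (0, 4).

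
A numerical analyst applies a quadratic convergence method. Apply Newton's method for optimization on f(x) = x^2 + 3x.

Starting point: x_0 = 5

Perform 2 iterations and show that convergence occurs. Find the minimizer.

f(x) = x^2 + 3x, f'(x) = 2x + (3), f''(x) = 2
Step 1: f'(5) = 13, x_1 = 5 - 13/2 = -3/2
Step 2: f'(-3/2) = 0, x_2 = -3/2 (converged)
Newton's method converges in 1 step for quadratics.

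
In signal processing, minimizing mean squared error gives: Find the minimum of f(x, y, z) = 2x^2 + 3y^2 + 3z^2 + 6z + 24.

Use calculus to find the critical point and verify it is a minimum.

f(x,y,z) = 2x^2 + 3y^2 + 3z^2 + 6z + 24
df/dx = 4x + (0) = 0 => x = 0
df/dy = 6y + (0) = 0 => y = 0
df/dz = 6z + (6) = 0 => z = -1
f(0,0,-1) = 2*(0)^2 + 3*(0)^2 + 3*(-1)^2 + 6*(-1) + 24 = 21
Hessian is diagonal with entries 4, 6, 6 > 0, confirmed minimum.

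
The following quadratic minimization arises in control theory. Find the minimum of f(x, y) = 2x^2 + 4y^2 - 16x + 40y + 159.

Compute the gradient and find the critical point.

f(x,y) = 2x^2 + 4y^2 - 16x + 40y + 159
df/dx = 4x + (-16) = 0  =>  x = 4
df/dy = 8y + (40) = 0  =>  y = -5
f(4, -5) = 2*(4)^2 + 4*(-5)^2 + -16*(4) + 40*(-5) + 159 = 27
Hessian is diagonal with entries 4, 8 > 0, so this is a minimum.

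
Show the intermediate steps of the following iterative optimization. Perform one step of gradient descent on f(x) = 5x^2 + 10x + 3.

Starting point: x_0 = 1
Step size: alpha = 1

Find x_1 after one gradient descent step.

f(x) = 5x^2 + 10x + 3
f'(x) = 10x + 10
f'(1) = 10*1 + (10) = 20
x_1 = x_0 - alpha * f'(x_0) = 1 - 1 * 20 = -19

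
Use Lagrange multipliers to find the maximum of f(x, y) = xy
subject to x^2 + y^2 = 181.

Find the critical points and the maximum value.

Lagrange conditions: y = 2*lambda*x and x = 2*lambda*y
If x = 0 then y = 0, violating the constraint, so x, y != 0.
Dividing: y/x = x/y => x^2 = y^2 => y = x or y = -x
Constraint: 2x^2 = 181 => x^2 = 181/2 => x = +/-sqrt(181/2)
Critical points: (sqrt(181/2), sqrt(181/2)), (-sqrt(181/2), -sqrt(181/2)), (sqrt(181/2), -sqrt(181/2)), (-sqrt(181/2), sqrt(181/2))
  y = x:  xy = x^2 = 181/2  at (sqrt(181/2), sqrt(181/2)) and (-sqrt(181/2), -sqrt(181/2))
  y = -x: xy = -x^2 = -181/2 at (sqrt(181/2), -sqrt(181/2)) and (-sqrt(181/2), sqrt(181/2))
Maximum xy = 181/2 at (sqrt(181/2), sqrt(181/2)) and (-sqrt(181/2), -sqrt(181/2))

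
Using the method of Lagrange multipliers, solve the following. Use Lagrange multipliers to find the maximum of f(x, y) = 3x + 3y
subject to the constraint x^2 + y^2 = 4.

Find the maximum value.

Set up Lagrange conditions: grad f = lambda * grad g
  3 = 2*lambda*x
  3 = 2*lambda*y
From these: x/y = 3/3, so x = 3t, y = 3t for some t.
Substitute into constraint: (3t)^2 + (3t)^2 = 4
  t^2 * 18 = 4
  t = sqrt(4/18)
Maximum = 3*x + 3*y = (3^2 + 3^2)*t = 18 * sqrt(4/18) = sqrt(72)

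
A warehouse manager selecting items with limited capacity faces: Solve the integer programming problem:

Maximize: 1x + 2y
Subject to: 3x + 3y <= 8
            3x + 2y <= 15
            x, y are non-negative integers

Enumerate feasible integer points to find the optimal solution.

Constraint 1: 3x + 3y <= 8
Constraint 2: 3x + 2y <= 15
Feasible x range (need y >= 0): 0 <= x <= min(8/3, 15/3) => x in {0, ..., 2}.
Enumerate feasible integer points row by row (the coefficient of y is 2 > 0, so for each x the largest feasible y gives the best value):
  x = 0: y <= min((8 - 3*0)/3, (15 - 3*0)/2) => y in {0, ..., 2}; best 1*0 + 2*2 = 4
  x = 1: y <= min((8 - 3*1)/3, (15 - 3*1)/2) => y in {0, ..., 1}; best 1*1 + 2*1 = 3
  x = 2: y <= min((8 - 3*2)/3, (15 - 3*2)/2) => y in {0}; best 1*2 + 2*0 = 2
The maximum 1x + 2y = 4 is achieved at x = 0, y = 2.
Check: 3*0 + 3*2 = 6 <= 8 and 3*0 + 2*2 = 4 <= 15.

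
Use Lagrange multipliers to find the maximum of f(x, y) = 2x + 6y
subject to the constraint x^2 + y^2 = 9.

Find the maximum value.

Set up Lagrange conditions: grad f = lambda * grad g
  2 = 2*lambda*x
  6 = 2*lambda*y
From these: x/y = 2/6, so x = 2t, y = 6t for some t.
Substitute into constraint: (2t)^2 + (6t)^2 = 9
  t^2 * 40 = 9
  t = sqrt(9/40)
Maximum = 2*x + 6*y = (2^2 + 6^2)*t = 40 * sqrt(9/40) = sqrt(360)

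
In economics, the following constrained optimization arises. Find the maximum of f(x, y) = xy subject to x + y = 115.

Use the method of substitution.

Substitute y = 115 - x into f(x,y) = xy:
g(x) = x(115 - x) = 115x - x^2
g'(x) = 115 - 2x = 0  =>  x = 115/2
y = 115 - 115/2 = 115/2
Maximum value = (115/2) * (115/2) = 13225/4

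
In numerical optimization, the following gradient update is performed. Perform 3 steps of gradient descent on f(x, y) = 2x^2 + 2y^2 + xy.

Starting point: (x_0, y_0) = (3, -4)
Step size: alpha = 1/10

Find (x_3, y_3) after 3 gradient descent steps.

f(x,y) = 2x^2 + 2y^2 + xy
grad_x = 4x + 1y, grad_y = 4y + 1x
Step 1: grad = (8, -13), (11/5, -27/10)
Step 2: grad = (61/10, -43/5), (159/100, -46/25)
Step 3: grad = (113/25, -577/100), (569/500, -1263/1000)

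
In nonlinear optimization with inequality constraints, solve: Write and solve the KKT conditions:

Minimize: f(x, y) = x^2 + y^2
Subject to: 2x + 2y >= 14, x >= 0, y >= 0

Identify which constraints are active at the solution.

KKT conditions for min x^2 + y^2 s.t. 2x + 2y >= 14, x >= 0, y >= 0:
Stationarity: 2x = mu*2 + mu_x, 2y = mu*2 + mu_y, with mu, mu_x, mu_y >= 0
Complementary slackness: mu*(2x + 2y - 14) = 0, mu_x*x = 0, mu_y*y = 0
(0, 0) is infeasible (2*0 + 2*0 < 14), so if mu = 0 stationarity would force x = mu_x/2 >= 0, y = mu_y/2 >= 0 with mu_x*x = mu_y*y = 0, i.e. x = y = 0: contradiction. Hence mu > 0 and 2x + 2y = 14 is active.
Try x > 0, y > 0 (so mu_x = mu_y = 0): x = 2*mu/2, y = 2*mu/2
Substitute: 2*(2*mu/2) + 2*(2*mu/2) = 14
  mu*8/2 = 14 => mu = 7/2
x* = 7/2 > 0, y* = 7/2 > 0, consistent with mu_x = mu_y = 0.
f is convex and the constraints are linear, so this KKT point is the global minimum.
f* = 49/2
Active constraints: 2x + 2y >= 14 (holds with equality, mu = 7/2 > 0); x >= 0 and y >= 0 are inactive (mu_x = mu_y = 0).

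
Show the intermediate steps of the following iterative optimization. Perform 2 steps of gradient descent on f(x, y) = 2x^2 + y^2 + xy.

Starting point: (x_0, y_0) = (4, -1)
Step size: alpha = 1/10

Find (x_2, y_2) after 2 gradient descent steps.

f(x,y) = 2x^2 + y^2 + xy
grad_x = 4x + 1y, grad_y = 2y + 1x
Step 1: grad = (15, 2), (5/2, -6/5)
Step 2: grad = (44/5, 1/10), (81/50, -121/100)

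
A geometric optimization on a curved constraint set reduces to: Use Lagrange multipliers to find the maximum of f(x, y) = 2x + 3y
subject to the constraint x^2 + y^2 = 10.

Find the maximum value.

Set up Lagrange conditions: grad f = lambda * grad g
  2 = 2*lambda*x
  3 = 2*lambda*y
From these: x/y = 2/3, so x = 2t, y = 3t for some t.
Substitute into constraint: (2t)^2 + (3t)^2 = 10
  t^2 * 13 = 10
  t = sqrt(10/13)
Maximum = 2*x + 3*y = (2^2 + 3^2)*t = 13 * sqrt(10/13) = sqrt(130)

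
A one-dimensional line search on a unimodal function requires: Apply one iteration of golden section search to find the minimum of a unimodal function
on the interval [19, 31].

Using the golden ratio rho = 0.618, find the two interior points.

Golden section search on [19, 31].
Golden ratio rho = 0.618 (approx).
Interior points:
  x_1 = 19 + (1-0.618)*12 = 23.5840
  x_2 = 19 + 0.618*12 = 26.4160
Compare f(x_1) and f(x_2) to determine which subinterval to keep.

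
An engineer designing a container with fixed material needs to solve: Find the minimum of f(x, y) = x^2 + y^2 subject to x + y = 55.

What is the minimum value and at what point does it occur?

Substitute y = 55 - x into f(x,y) = x^2 + y^2:
g(x) = x^2 + (55 - x)^2 = 2x^2 - 110x + 3025
g'(x) = 4x - 110 = 0  =>  x = 55/2
y = 55 - 55/2 = 55/2
Minimum value = (55/2)^2 + (55/2)^2 = 3025/2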